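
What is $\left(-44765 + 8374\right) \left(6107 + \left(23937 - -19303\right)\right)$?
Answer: $-1795786677$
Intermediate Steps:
$\left(-44765 + 8374\right) \left(6107 + \left(23937 - -19303\right)\right) = - 36391 \left(6107 + \left(23937 + 19303\right)\right) = - 36391 \left(6107 + 43240\right) = \left(-36391\right) 49347 = -1795786677$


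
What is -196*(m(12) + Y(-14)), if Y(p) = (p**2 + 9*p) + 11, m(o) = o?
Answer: -18228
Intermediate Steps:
Y(p) = 11 + p**2 + 9*p
-196*(m(12) + Y(-14)) = -196*(12 + (11 + (-14)**2 + 9*(-14))) = -196*(12 + (11 + 196 - 126)) = -196*(12 + 81) = -196*93 = -18228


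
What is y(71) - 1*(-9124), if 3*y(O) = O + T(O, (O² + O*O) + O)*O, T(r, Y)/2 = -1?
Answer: 27301/3 ≈ 9100.3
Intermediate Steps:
T(r, Y) = -2 (T(r, Y) = 2*(-1) = -2)
y(O) = -O/3 (y(O) = (O - 2*O)/3 = (-O)/3 = -O/3)
y(71) - 1*(-9124) = -⅓*71 - 1*(-9124) = -71/3 + 9124 = 27301/3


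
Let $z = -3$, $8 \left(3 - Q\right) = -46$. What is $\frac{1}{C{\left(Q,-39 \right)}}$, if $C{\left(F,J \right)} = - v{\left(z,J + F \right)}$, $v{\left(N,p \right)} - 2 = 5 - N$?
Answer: $- \frac{1}{10} \approx -0.1$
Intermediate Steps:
$Q = \frac{35}{4}$ ($Q = 3 - - \frac{23}{4} = 3 + \frac{23}{4} = \frac{35}{4} \approx 8.75$)
$v{\left(N,p \right)} = 7 - N$ ($v{\left(N,p \right)} = 2 - \left(-5 + N\right) = 7 - N$)
$C{\left(F,J \right)} = -10$ ($C{\left(F,J \right)} = - (7 - -3) = - (7 + 3) = \left(-1\right) 10 = -10$)
$\frac{1}{C{\left(Q,-39 \right)}} = \frac{1}{-10} = - \frac{1}{10}$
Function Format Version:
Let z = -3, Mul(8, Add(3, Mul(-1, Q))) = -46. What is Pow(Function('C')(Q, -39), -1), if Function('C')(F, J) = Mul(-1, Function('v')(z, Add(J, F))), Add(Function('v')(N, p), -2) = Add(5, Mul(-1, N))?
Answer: Rational(-1, 10) ≈ -0.10000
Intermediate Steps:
Q = Rational(35, 4) (Q = Add(3, Mul(Rational(-1, 8), -46)) = Add(3, Rational(23, 4)) = Rational(35, 4) ≈ 8.7500)
Function('v')(N, p) = Add(7, Mul(-1, N)) (Function('v')(N, p) = Add(2, Add(5, Mul(-1, N))) = Add(7, Mul(-1, N)))
Function('C')(F, J) = -10 (Function('C')(F, J) = Mul(-1, Add(7, Mul(-1, -3))) = Mul(-1, Add(7, 3)) = Mul(-1, 10) = -10)
Pow(Function('C')(Q, -39), -1) = Pow(-10, -1) = Rational(-1, 10)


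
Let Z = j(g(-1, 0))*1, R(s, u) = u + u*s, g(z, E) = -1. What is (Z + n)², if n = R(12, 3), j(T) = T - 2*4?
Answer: 900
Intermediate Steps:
j(T) = -8 + T (j(T) = T - 8 = -8 + T)
R(s, u) = u + s*u
Z = -9 (Z = (-8 - 1)*1 = -9*1 = -9)
n = 39 (n = 3*(1 + 12) = 3*13 = 39)
(Z + n)² = (-9 + 39)² = 30² = 900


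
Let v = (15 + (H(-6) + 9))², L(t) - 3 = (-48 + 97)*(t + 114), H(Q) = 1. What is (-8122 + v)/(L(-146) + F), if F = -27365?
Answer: 7497/28930 ≈ 0.25914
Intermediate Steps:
L(t) = 5589 + 49*t (L(t) = 3 + (-48 + 97)*(t + 114) = 3 + 49*(114 + t) = 3 + (5586 + 49*t) = 5589 + 49*t)
v = 625 (v = (15 + (1 + 9))² = (15 + 10)² = 25² = 625)
(-8122 + v)/(L(-146) + F) = (-8122 + 625)/((5589 + 49*(-146)) - 27365) = -7497/((5589 - 7154) - 27365) = -7497/(-1565 - 27365) = -7497/(-28930) = -7497*(-1/28930) = 7497/28930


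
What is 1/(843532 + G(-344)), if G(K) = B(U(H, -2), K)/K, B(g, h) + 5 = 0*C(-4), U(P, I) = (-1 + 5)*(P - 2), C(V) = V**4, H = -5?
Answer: 344/290175013 ≈ 1.1855e-6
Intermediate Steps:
U(P, I) = -8 + 4*P (U(P, I) = 4*(-2 + P) = -8 + 4*P)
B(g, h) = -5 (B(g, h) = -5 + 0*(-4)**4 = -5 + 0*256 = -5 + 0 = -5)
G(K) = -5/K
1/(843532 + G(-344)) = 1/(843532 - 5/(-344)) = 1/(843532 - 5*(-1/344)) = 1/(843532 + 5/344) = 1/(290175013/344) = 344/290175013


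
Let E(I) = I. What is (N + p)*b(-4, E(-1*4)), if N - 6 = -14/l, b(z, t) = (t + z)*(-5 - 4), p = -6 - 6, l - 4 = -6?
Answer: 72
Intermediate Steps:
l = -2 (l = 4 - 6 = -2)
p = -12
b(z, t) = -9*t - 9*z (b(z, t) = (t + z)*(-9) = -9*t - 9*z)
N = 13 (N = 6 - 14/(-2) = 6 - 14*(-1/2) = 6 + 7 = 13)
(N + p)*b(-4, E(-1*4)) = (13 - 12)*(-(-9)*4 - 9*(-4)) = 1*(-9*(-4) + 36) = 1*(36 + 36) = 1*72 = 72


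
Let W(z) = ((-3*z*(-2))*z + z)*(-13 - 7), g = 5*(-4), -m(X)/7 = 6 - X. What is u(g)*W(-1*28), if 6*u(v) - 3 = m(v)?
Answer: 8370040/3 ≈ 2.7900e+6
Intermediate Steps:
m(X) = -42 + 7*X (m(X) = -7*(6 - X) = -42 + 7*X)
g = -20
u(v) = -13/2 + 7*v/6 (u(v) = ½ + (-42 + 7*v)/6 = ½ + (-7 + 7*v/6) = -13/2 + 7*v/6)
W(z) = -120*z² - 20*z (W(z) = ((6*z)*z + z)*(-20) = (6*z² + z)*(-20) = (z + 6*z²)*(-20) = -120*z² - 20*z)
u(g)*W(-1*28) = (-13/2 + (7/6)*(-20))*(-20*(-1*28)*(1 + 6*(-1*28))) = (-13/2 - 70/3)*(-20*(-28)*(1 + 6*(-28))) = -(-1790)*(-28)*(1 - 168)/3 = -(-1790)*(-28)*(-167)/3 = -179/6*(-93520) = 8370040/3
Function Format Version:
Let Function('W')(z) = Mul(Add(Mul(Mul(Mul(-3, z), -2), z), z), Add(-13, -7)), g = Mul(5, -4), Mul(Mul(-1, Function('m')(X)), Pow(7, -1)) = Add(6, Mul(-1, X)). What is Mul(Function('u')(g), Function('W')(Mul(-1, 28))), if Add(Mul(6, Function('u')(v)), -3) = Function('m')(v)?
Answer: Rational(8370040, 3) ≈ 2.7900e+6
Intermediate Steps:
Function('m')(X) = Add(-42, Mul(7, X)) (Function('m')(X) = Mul(-7, Add(6, Mul(-1, X))) = Add(-42, Mul(7, X)))
g = -20
Function('u')(v) = Add(Rational(-13, 2), Mul(Rational(7, 6), v)) (Function('u')(v) = Add(Rational(1, 2), Mul(Rational(1, 6), Add(-42, Mul(7, v)))) = Add(Rational(1, 2), Add(-7, Mul(Rational(7, 6), v))) = Add(Rational(-13, 2), Mul(Rational(7, 6), v)))
Function('W')(z) = Add(Mul(-120, Pow(z, 2)), Mul(-20, z)) (Function('W')(z) = Mul(Add(Mul(Mul(6, z), z), z), -20) = Mul(Add(Mul(6, Pow(z, 2)), z), -20) = Mul(Add(z, Mul(6, Pow(z, 2))), -20) = Add(Mul(-120, Pow(z, 2)), Mul(-20, z)))
Mul(Function('u')(g), Function('W')(Mul(-1, 28))) = Mul(Add(Rational(-13, 2), Mul(Rational(7, 6), -20)), Mul(-20, Mul(-1, 28), Add(1, Mul(6, Mul(-1, 28))))) = Mul(Add(Rational(-13, 2), Rational(-70, 3)), Mul(-20, -28, Add(1, Mul(6, -28)))) = Mul(Rational(-179, 6), Mul(-20, -28, Add(1, -168))) = Mul(Rational(-179, 6), Mul(-20, -28, -167)) = Mul(Rational(-179, 6), -93520) = Rational(8370040, 3)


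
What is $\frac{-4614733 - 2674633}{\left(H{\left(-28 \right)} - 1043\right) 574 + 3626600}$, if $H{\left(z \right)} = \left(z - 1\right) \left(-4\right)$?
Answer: $- \frac{3644683}{1547251} \approx -2.3556$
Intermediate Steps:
$H{\left(z \right)} = 4 - 4 z$ ($H{\left(z \right)} = \left(-1 + z\right) \left(-4\right) = 4 - 4 z$)
$\frac{-4614733 - 2674633}{\left(H{\left(-28 \right)} - 1043\right) 574 + 3626600} = \frac{-4614733 - 2674633}{\left(\left(4 - -112\right) - 1043\right) 574 + 3626600} = - \frac{7289366}{\left(\left(4 + 112\right) - 1043\right) 574 + 3626600} = - \frac{7289366}{\left(116 - 1043\right) 574 + 3626600} = - \frac{7289366}{\left(-927\right) 574 + 3626600} = - \frac{7289366}{-532098 + 3626600} = - \frac{7289366}{3094502} = \left(-7289366\right) \frac{1}{3094502} = - \frac{3644683}{1547251}$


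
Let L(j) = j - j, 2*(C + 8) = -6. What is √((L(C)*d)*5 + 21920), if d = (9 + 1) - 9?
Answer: 4*√1370 ≈ 148.05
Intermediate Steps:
C = -11 (C = -8 + (½)*(-6) = -8 - 3 = -11)
d = 1 (d = 10 - 9 = 1)
L(j) = 0
√((L(C)*d)*5 + 21920) = √((0*1)*5 + 21920) = √(0*5 + 21920) = √(0 + 21920) = √21920 = 4*√1370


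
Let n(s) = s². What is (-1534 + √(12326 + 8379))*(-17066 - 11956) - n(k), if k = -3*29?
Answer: 44512179 - 29022*√20705 ≈ 4.0336e+7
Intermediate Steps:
k = -87
(-1534 + √(12326 + 8379))*(-17066 - 11956) - n(k) = (-1534 + √(12326 + 8379))*(-17066 - 11956) - 1*(-87)² = (-1534 + √20705)*(-29022) - 1*7569 = (44519748 - 29022*√20705) - 7569 = 44512179 - 29022*√20705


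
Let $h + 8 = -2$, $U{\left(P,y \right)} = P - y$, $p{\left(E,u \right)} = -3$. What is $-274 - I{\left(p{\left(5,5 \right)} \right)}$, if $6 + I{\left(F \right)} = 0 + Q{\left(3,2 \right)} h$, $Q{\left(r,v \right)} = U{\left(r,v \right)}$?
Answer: $-258$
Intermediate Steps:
$Q{\left(r,v \right)} = r - v$
$h = -10$ ($h = -8 - 2 = -10$)
$I{\left(F \right)} = -16$ ($I{\left(F \right)} = -6 + \left(0 + \left(3 - 2\right) \left(-10\right)\right) = -6 + \left(0 + 1 \left(-10\right)\right) = -6 + \left(0 - 10\right) = -6 - 10 = -16$)
$-274 - I{\left(p{\left(5,5 \right)} \right)} = -274 - -16 = -274 + 16 = -258$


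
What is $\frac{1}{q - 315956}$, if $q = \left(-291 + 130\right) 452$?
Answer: $- \frac{1}{388728} \approx -2.5725 \cdot 10^{-6}$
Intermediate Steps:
$q = -72772$ ($q = \left(-161\right) 452 = -72772$)
$\frac{1}{q - 315956} = \frac{1}{-72772 - 315956} = \frac{1}{-388728} = - \frac{1}{388728}$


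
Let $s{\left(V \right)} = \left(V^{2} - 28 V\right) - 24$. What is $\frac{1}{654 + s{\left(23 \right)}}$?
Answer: $\frac{1}{515} \approx 0.0019417$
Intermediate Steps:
$s{\left(V \right)} = -24 + V^{2} - 28 V$
$\frac{1}{654 + s{\left(23 \right)}} = \frac{1}{654 - \left(668 - 529\right)} = \frac{1}{654 - 139} = \frac{1}{515}$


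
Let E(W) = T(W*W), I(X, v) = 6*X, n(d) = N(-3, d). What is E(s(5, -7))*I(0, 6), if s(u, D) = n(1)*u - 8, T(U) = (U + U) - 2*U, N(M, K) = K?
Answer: 0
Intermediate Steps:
T(U) = 0 (T(U) = 2*U - 2*U = 0)
n(d) = d
s(u, D) = -8 + u (s(u, D) = 1*u - 8 = u - 8 = -8 + u)
E(W) = 0
E(s(5, -7))*I(0, 6) = 0*(6*0) = 0*0 = 0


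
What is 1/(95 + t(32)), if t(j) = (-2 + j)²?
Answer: 1/995 ≈ 0.0010050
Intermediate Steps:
1/(95 + t(32)) = 1/(95 + (-2 + 32)²) = 1/(95 + 30²) = 1/(95 + 900) = 1/995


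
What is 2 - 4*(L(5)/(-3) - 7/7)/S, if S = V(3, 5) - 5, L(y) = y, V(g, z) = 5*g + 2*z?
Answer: 38/15 ≈ 2.5333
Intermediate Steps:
V(g, z) = 2*z + 5*g
S = 20 (S = (2*5 + 5*3) - 5 = (10 + 15) - 5 = 25 - 5 = 20)
2 - 4*(L(5)/(-3) - 7/7)/S = 2 - 4*(5/(-3) - 7/7)/20 = 2 - 4*(5*(-⅓) - 7*⅐)/20 = 2 - 4*(-5/3 - 1)/20 = 2 - (-32)/(3*20) = 2 - 4*(-2/15) = 2 + 8/15 = 38/15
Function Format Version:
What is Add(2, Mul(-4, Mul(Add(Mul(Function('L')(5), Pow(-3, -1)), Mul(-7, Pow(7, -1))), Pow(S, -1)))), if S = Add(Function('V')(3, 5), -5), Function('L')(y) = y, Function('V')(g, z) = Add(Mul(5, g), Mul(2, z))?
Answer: Rational(38, 15) ≈ 2.5333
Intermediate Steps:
Function('V')(g, z) = Add(Mul(2, z), Mul(5, g))
S = 20 (S = Add(Add(Mul(2, 5), Mul(5, 3)), -5) = Add(Add(10, 15), -5) = Add(25, -5) = 20)
Add(2, Mul(-4, Mul(Add(Mul(Function('L')(5), Pow(-3, -1)), Mul(-7, Pow(7, -1))), Pow(S, -1)))) = Add(2, Mul(-4, Mul(Add(Mul(5, Pow(-3, -1)), Mul(-7, Pow(7, -1))), Pow(20, -1)))) = Add(2, Mul(-4, Mul(Add(Mul(5, Rational(-1, 3)), Mul(-7, Rational(1, 7))), Rational(1, 20)))) = Add(2, Mul(-4, Mul(Add(Rational(-5, 3), -1), Rational(1, 20)))) = Add(2, Mul(-4, Mul(Rational(-8, 3), Rational(1, 20)))) = Add(2, Mul(-4, Rational(-2, 15))) = Add(2, Rational(8, 15)) = Rational(38, 15)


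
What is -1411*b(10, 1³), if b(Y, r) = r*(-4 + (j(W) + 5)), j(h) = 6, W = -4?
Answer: -9877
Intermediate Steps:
b(Y, r) = 7*r (b(Y, r) = r*(-4 + (6 + 5)) = r*(-4 + 11) = r*7 = 7*r)
-1411*b(10, 1³) = -9877*1³ = -9877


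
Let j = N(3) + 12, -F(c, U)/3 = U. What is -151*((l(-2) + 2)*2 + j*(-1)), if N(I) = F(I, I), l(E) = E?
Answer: 453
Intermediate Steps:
F(c, U) = -3*U
N(I) = -3*I
j = 3 (j = -3*3 + 12 = -9 + 12 = 3)
-151*((l(-2) + 2)*2 + j*(-1)) = -151*((-2 + 2)*2 + 3*(-1)) = -151*(0*2 - 3) = -151*(0 - 3) = -151*(-3) = 453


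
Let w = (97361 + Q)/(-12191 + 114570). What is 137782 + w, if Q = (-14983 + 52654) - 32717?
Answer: 14106085693/102379 ≈ 1.3778e+5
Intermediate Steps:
Q = 4954 (Q = 37671 - 32717 = 4954)
w = 102315/102379 (w = (97361 + 4954)/(-12191 + 114570) = 102315/102379 ≈ 0.99937)
137782 + w = 137782 + 102315/102379 = 14106085693/102379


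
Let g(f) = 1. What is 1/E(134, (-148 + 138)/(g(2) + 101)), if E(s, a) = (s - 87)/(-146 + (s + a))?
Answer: -617/2397 ≈ -0.25741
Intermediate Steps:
E(s, a) = (-87 + s)/(-146 + a + s) (E(s, a) = (-87 + s)/(-146 + (a + s)) = (-87 + s)/(-146 + a + s))
1/E(134, (-148 + 138)/(g(2) + 101)) = 1/((-87 + 134)/(-146 + (-148 + 138)/(1 + 101) + 134)) = 1/(47/(-146 - 10/102 + 134)) = 1/(47/(-146 - 10*1/102 + 134)) = 1/(47/(-146 - 5/51 + 134)) = 1/(47/(-617/51)) = 1/(-51/617*47) = 1/(-2397/617) = -617/2397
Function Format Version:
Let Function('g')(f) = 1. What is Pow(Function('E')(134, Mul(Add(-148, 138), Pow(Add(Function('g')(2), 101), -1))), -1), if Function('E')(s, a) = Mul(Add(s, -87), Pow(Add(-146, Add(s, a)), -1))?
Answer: Rational(-617, 2397) ≈ -0.25741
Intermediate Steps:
Function('E')(s, a) = Mul(Pow(Add(-146, a, s), -1), Add(-87, s)) (Function('E')(s, a) = Mul(Add(-87, s), Pow(Add(-146, Add(a, s)), -1)) = Mul(Add(-87, s), Pow(Add(-146, a, s), -1)) = Mul(Pow(Add(-146, a, s), -1), Add(-87, s)))
Pow(Function('E')(134, Mul(Add(-148, 138), Pow(Add(Function('g')(2), 101), -1))), -1) = Pow(Mul(Pow(Add(-146, Mul(Add(-148, 138), Pow(Add(1, 101), -1)), 134), -1), Add(-87, 134)), -1) = Pow(Mul(Pow(Add(-146, Mul(-10, Pow(102, -1)), 134), -1), 47), -1) = Pow(Mul(Pow(Add(-146, Mul(-10, Rational(1, 102)), 134), -1), 47), -1) = Pow(Mul(Pow(Add(-146, Rational(-5, 51), 134), -1), 47), -1) = Pow(Mul(Pow(Rational(-617, 51), -1), 47), -1) = Pow(Mul(Rational(-51, 617), 47), -1) = Pow(Rational(-2397, 617), -1) = Rational(-617, 2397)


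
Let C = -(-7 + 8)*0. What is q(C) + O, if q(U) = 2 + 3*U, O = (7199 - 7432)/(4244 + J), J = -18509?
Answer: 28763/14265 ≈ 2.0163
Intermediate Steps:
O = 233/14265 (O = (7199 - 7432)/(4244 - 18509) = -233/(-14265) = -233*(-1/14265) = 233/14265 ≈ 0.016334)
C = 0 (C = -0 = -1*0 = 0)
q(C) + O = (2 + 3*0) + 233/14265 = (2 + 0) + 233/14265 = 2 + 233/14265 = 28763/14265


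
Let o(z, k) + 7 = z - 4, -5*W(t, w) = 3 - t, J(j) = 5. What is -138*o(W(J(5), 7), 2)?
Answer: 7314/5 ≈ 1462.8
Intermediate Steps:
W(t, w) = -⅗ + t/5 (W(t, w) = -(3 - t)/5 = -⅗ + t/5)
o(z, k) = -11 + z (o(z, k) = -7 + (z - 4) = -7 + (-4 + z) = -11 + z)
-138*o(W(J(5), 7), 2) = -138*(-11 + (-⅗ + (⅕)*5)) = -138*(-11 + (-⅗ + 1)) = -138*(-11 + ⅖) = -138*(-53/5) = 7314/5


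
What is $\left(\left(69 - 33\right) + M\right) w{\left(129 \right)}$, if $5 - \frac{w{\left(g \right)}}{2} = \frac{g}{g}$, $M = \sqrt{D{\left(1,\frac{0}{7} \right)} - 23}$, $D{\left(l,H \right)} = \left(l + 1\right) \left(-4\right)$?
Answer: $288 + 8 i \sqrt{31} \approx 288.0 + 44.542 i$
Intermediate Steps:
$D{\left(l,H \right)} = -4 - 4 l$ ($D{\left(l,H \right)} = \left(1 + l\right) \left(-4\right) = -4 - 4 l$)
$M = i \sqrt{31}$ ($M = \sqrt{\left(-4 - 4\right) - 23} = \sqrt{-8 - 23} = \sqrt{-31} = i \sqrt{31} \approx 5.5678 i$)
$w{\left(g \right)} = 8$ ($w{\left(g \right)} = 10 - 2 \frac{g}{g} = 10 - 2 = 8$)
$\left(\left(69 - 33\right) + M\right) w{\left(129 \right)} = \left(\left(69 - 33\right) + i \sqrt{31}\right) 8 = \left(36 + i \sqrt{31}\right) 8 = 288 + 8 i \sqrt{31}$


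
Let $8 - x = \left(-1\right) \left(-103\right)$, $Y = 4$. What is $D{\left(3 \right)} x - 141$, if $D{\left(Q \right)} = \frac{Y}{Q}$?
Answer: $- \frac{803}{3} \approx -267.67$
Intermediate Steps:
$x = -95$ ($x = 8 - \left(-1\right) \left(-103\right) = 8 - 103 = -95$)
$D{\left(Q \right)} = \frac{4}{Q}$
$D{\left(3 \right)} x - 141 = \frac{4}{3} \left(-95\right) - 141 = - \frac{380}{3} - 141 = - \frac{803}{3}$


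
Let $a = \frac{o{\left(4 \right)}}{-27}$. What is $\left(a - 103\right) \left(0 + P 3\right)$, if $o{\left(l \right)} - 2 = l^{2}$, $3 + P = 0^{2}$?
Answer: $933$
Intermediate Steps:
$P = -3$ ($P = -3 + 0^{2} = -3 + 0 = -3$)
$o{\left(l \right)} = 2 + l^{2}$
$a = - \frac{2}{3}$ ($a = \frac{2 + 4^{2}}{-27} = \left(2 + 16\right) \left(- \frac{1}{27}\right) = 18 \left(- \frac{1}{27}\right) = - \frac{2}{3} \approx -0.66667$)
$\left(a - 103\right) \left(0 + P 3\right) = \left(- \frac{2}{3} - 103\right) \left(0 - 9\right) = - \frac{311 \left(0 - 9\right)}{3} = \left(- \frac{311}{3}\right) \left(-9\right) = 933$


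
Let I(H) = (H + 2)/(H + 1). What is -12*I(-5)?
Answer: -9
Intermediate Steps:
I(H) = (2 + H)/(1 + H)
-12*I(-5) = -12*(2 - 5)/(1 - 5) = -12*(-3)/(-4) = -(-3)*(-3) = -12*3/4 = -9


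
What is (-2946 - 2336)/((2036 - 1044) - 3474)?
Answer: 2641/1241 ≈ 2.1281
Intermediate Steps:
(-2946 - 2336)/((2036 - 1044) - 3474) = -5282/(992 - 3474) = -5282/(-2482) = -5282*(-1/2482) = 2641/1241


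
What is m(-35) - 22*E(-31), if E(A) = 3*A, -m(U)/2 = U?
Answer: 2116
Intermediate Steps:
m(U) = -2*U
m(-35) - 22*E(-31) = -2*(-35) - 66*(-31) = 70 - 22*(-93) = 70 + 2046 = 2116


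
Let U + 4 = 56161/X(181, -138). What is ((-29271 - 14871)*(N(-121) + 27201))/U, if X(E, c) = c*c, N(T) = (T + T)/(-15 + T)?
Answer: 388751770926918/340255 ≈ 1.1425e+9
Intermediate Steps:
N(T) = 2*T/(-15 + T) (N(T) = (2*T)/(-15 + T) = 2*T/(-15 + T))
X(E, c) = c²
U = -20015/19044 (U = -4 + 56161/((-138)²) = -4 + 56161/19044 = -20015/19044 ≈ -1.0510)
((-29271 - 14871)*(N(-121) + 27201))/U = ((-29271 - 14871)*(2*(-121)/(-15 - 121) + 27201))/(-20015/19044) = -44142*(2*(-121)/(-136) + 27201)*(-19044/20015) = -44142*(2*(-121)*(-1/136) + 27201)*(-19044/20015) = -44142*(121/68 + 27201)*(-19044/20015) = -44142*1849789/68*(-19044/20015) = -40826693019/34*(-19044/20015) = 388751770926918/340255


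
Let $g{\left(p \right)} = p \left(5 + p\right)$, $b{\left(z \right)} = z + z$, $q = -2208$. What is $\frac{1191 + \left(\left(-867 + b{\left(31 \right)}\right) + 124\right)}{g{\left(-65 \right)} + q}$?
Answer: $\frac{85}{282} \approx 0.30142$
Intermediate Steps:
$b{\left(z \right)} = 2 z$
$\frac{1191 + \left(\left(-867 + b{\left(31 \right)}\right) + 124\right)}{g{\left(-65 \right)} + q} = \frac{1191 + \left(\left(-867 + 2 \cdot 31\right) + 124\right)}{- 65 \left(5 - 65\right) - 2208} = \frac{1191 + \left(\left(-867 + 62\right) + 124\right)}{\left(-65\right) \left(-60\right) - 2208} = \frac{1191 + \left(-805 + 124\right)}{3900 - 2208} = \frac{1191 - 681}{1692} = 510 \cdot \frac{1}{1692} = \frac{85}{282}$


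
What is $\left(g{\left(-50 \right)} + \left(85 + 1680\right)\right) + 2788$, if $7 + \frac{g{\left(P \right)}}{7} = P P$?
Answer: $22004$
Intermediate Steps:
$g{\left(P \right)} = -49 + 7 P^{2}$ ($g{\left(P \right)} = -49 + 7 P P = -49 + 7 P^{2}$)
$\left(g{\left(-50 \right)} + \left(85 + 1680\right)\right) + 2788 = \left(\left(-49 + 7 \left(-50\right)^{2}\right) + \left(85 + 1680\right)\right) + 2788 = \left(\left(-49 + 7 \cdot 2500\right) + 1765\right) + 2788 = \left(\left(-49 + 17500\right) + 1765\right) + 2788 = \left(17451 + 1765\right) + 2788 = 19216 + 2788 = 22004$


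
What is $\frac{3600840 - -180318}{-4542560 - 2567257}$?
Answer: $- \frac{1260386}{2369939} \approx -0.53182$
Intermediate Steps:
$\frac{3600840 - -180318}{-4542560 - 2567257} = \frac{3600840 + \left(-1423086 + 1603404\right)}{-7109817} = \left(3600840 + 180318\right) \left(- \frac{1}{7109817}\right) = 3781158 \left(- \frac{1}{7109817}\right) = - \frac{1260386}{2369939}$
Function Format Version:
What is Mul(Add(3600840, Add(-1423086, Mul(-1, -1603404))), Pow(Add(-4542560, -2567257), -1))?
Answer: Rational(-1260386, 2369939) ≈ -0.53182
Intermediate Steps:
Mul(Add(3600840, Add(-1423086, Mul(-1, -1603404))), Pow(Add(-4542560, -2567257), -1)) = Mul(Add(3600840, Add(-1423086, 1603404)), Pow(-7109817, -1)) = Mul(Add(3600840, 180318), Rational(-1, 7109817)) = Mul(3781158, Rational(-1, 7109817)) = Rational(-1260386, 2369939)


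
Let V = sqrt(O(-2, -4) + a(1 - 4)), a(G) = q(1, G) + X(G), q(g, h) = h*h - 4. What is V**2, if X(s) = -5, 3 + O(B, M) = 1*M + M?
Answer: -11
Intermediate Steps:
O(B, M) = -3 + 2*M (O(B, M) = -3 + (1*M + M) = -3 + (M + M) = -3 + 2*M)
q(g, h) = -4 + h**2 (q(g, h) = h**2 - 4 = -4 + h**2)
a(G) = -9 + G**2 (a(G) = (-4 + G**2) - 5 = -9 + G**2)
V = I*sqrt(11) (V = sqrt((-3 + 2*(-4)) + (-9 + (1 - 4)**2)) = sqrt((-3 - 8) + (-9 + (-3)**2)) = sqrt(-11 + (-9 + 9)) = sqrt(-11 + 0) = sqrt(-11) = I*sqrt(11) ≈ 3.3166*I)
V**2 = (I*sqrt(11))**2 = -11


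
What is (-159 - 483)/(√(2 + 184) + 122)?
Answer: -39162/7349 + 321*√186/7349 ≈ -4.7332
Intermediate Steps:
(-159 - 483)/(√(2 + 184) + 122) = -642/(√186 + 122) = -642/(122 + √186)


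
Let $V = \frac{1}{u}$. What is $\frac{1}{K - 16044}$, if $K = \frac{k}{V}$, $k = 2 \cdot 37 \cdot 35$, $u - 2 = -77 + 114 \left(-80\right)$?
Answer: $- \frac{1}{23831094} \approx -4.1962 \cdot 10^{-8}$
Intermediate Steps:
$u = -9195$ ($u = 2 + \left(-77 + 114 \left(-80\right)\right) = 2 - 9197 = -9195$)
$V = - \frac{1}{9195}$ ($V = \frac{1}{-9195} = - \frac{1}{9195} \approx -0.00010875$)
$k = 2590$ ($k = 74 \cdot 35 = 2590$)
$K = -23815050$ ($K = \frac{2590}{- \frac{1}{9195}} = 2590 \left(-9195\right) = -23815050$)
$\frac{1}{K - 16044} = \frac{1}{-23815050 - 16044} = \frac{1}{-23831094} = - \frac{1}{23831094}$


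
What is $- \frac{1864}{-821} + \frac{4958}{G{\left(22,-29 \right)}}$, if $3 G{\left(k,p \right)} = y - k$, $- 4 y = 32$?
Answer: $- \frac{2025939}{4105} \approx -493.53$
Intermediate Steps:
$y = -8$ ($y = \left(- \frac{1}{4}\right) 32 = -8$)
$G{\left(k,p \right)} = - \frac{8}{3} - \frac{k}{3}$ ($G{\left(k,p \right)} = \frac{-8 - k}{3} = - \frac{8}{3} - \frac{k}{3}$)
$- \frac{1864}{-821} + \frac{4958}{G{\left(22,-29 \right)}} = - \frac{1864}{-821} + \frac{4958}{- \frac{8}{3} - \frac{22}{3}} = \left(-1864\right) \left(- \frac{1}{821}\right) + \frac{4958}{- \frac{8}{3} - \frac{22}{3}} = \frac{1864}{821} + \frac{4958}{-10} = \frac{1864}{821} + 4958 \left(- \frac{1}{10}\right) = \frac{1864}{821} - \frac{2479}{5} = - \frac{2025939}{4105}$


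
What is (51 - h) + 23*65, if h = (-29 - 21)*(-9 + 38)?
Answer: 2996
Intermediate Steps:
h = -1450 (h = -50*29 = -1450)
(51 - h) + 23*65 = (51 - 1*(-1450)) + 23*65 = (51 + 1450) + 1495 = 1501 + 1495 = 2996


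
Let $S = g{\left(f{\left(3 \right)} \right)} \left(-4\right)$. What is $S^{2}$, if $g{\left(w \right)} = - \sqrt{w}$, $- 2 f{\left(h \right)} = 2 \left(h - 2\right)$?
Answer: $-16$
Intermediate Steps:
$f{\left(h \right)} = 2 - h$ ($f{\left(h \right)} = - \frac{2 \left(h - 2\right)}{2} = - \frac{2 \left(-2 + h\right)}{2} = - \frac{-4 + 2 h}{2} = 2 - h$)
$S = 4 i$ ($S = - \sqrt{2 - 3} \left(-4\right) = - \sqrt{-1} \left(-4\right) = - i \left(-4\right) = 4 i \approx 4.0 i$)
$S^{2} = \left(4 i\right)^{2} = -16$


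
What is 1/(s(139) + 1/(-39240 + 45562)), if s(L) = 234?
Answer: 6322/1479349 ≈ 0.0042735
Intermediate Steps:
1/(s(139) + 1/(-39240 + 45562)) = 1/(234 + 1/(-39240 + 45562)) = 1/(234 + 1/6322) = 1/(1479349/6322) = 6322/1479349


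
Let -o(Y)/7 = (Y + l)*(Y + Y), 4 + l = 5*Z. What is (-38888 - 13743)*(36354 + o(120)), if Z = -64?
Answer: -19951043694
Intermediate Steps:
l = -324 (l = -4 + 5*(-64) = -4 - 320 = -324)
o(Y) = -14*Y*(-324 + Y) (o(Y) = -7*(Y - 324)*(Y + Y) = -7*(-324 + Y)*2*Y = -14*Y*(-324 + Y))
(-38888 - 13743)*(36354 + o(120)) = (-38888 - 13743)*(36354 + 14*120*(324 - 1*120)) = -52631*(36354 + 14*120*(324 - 120)) = -52631*(36354 + 14*120*204) = -52631*(36354 + 342720) = -52631*379074 = -19951043694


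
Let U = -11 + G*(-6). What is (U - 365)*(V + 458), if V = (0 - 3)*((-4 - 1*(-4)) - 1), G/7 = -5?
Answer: -76526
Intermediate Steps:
G = -35 (G = 7*(-5) = -35)
V = 3 (V = -3*((-4 + 4) - 1) = -3*(0 - 1) = -3*(-1) = 3)
U = 199 (U = -11 - 35*(-6) = -11 + 210 = 199)
(U - 365)*(V + 458) = (199 - 365)*(3 + 458) = -166*461 = -76526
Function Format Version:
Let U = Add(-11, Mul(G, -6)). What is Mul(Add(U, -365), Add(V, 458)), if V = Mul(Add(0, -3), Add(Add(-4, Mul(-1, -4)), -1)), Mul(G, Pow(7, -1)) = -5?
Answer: -76526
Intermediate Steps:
G = -35 (G = Mul(7, -5) = -35)
V = 3 (V = Mul(-3, Add(Add(-4, 4), -1)) = Mul(-3, Add(0, -1)) = Mul(-3, -1) = 3)
U = 199 (U = Add(-11, Mul(-35, -6)) = Add(-11, 210) = 199)
Mul(Add(U, -365), Add(V, 458)) = Mul(Add(199, -365), Add(3, 458)) = Mul(-166, 461) = -76526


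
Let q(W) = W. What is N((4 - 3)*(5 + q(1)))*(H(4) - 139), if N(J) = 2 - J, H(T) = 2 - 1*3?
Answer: 560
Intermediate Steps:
H(T) = -1 (H(T) = 2 - 3 = -1)
N((4 - 3)*(5 + q(1)))*(H(4) - 139) = (2 - (4 - 3)*(5 + 1))*(-1 - 139) = (2 - 6)*(-140) = -4*(-140) = 560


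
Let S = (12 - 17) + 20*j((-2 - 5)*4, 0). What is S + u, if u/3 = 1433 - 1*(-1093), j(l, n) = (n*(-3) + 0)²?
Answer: 7573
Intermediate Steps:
j(l, n) = 9*n² (j(l, n) = (-3*n + 0)² = (-3*n)² = 9*n²)
u = 7578 (u = 3*(1433 - 1*(-1093)) = 3*(1433 + 1093) = 3*2526 = 7578)
S = -5 (S = (12 - 17) + 20*(9*0²) = -5 + 20*(9*0) = -5 + 20*0 = -5 + 0 = -5)
S + u = -5 + 7578 = 7573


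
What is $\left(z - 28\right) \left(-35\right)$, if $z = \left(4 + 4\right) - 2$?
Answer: $770$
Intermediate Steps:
$z = 6$ ($z = 8 - 2 = 6$)
$\left(z - 28\right) \left(-35\right) = \left(6 - 28\right) \left(-35\right) = \left(-22\right) \left(-35\right) = 770$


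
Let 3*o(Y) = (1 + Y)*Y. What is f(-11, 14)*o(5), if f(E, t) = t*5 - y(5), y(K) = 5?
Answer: 650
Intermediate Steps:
o(Y) = Y*(1 + Y)/3 (o(Y) = ((1 + Y)*Y)/3 = (Y*(1 + Y))/3 = Y*(1 + Y)/3)
f(E, t) = -5 + 5*t (f(E, t) = t*5 - 1*5 = 5*t - 5 = -5 + 5*t)
f(-11, 14)*o(5) = (-5 + 5*14)*((⅓)*5*(1 + 5)) = (-5 + 70)*((⅓)*5*6) = 65*10 = 650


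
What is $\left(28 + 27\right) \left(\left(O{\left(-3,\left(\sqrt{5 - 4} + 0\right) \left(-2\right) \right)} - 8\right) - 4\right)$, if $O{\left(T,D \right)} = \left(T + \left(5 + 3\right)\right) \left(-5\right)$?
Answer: $-2035$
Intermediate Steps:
$O{\left(T,D \right)} = -40 - 5 T$ ($O{\left(T,D \right)} = \left(T + 8\right) \left(-5\right) = \left(8 + T\right) \left(-5\right) = -40 - 5 T$)
$\left(28 + 27\right) \left(\left(O{\left(-3,\left(\sqrt{5 - 4} + 0\right) \left(-2\right) \right)} - 8\right) - 4\right) = \left(28 + 27\right) \left(\left(\left(-40 - -15\right) - 8\right) - 4\right) = 55 \left(\left(\left(-40 + 15\right) - 8\right) - 4\right) = 55 \left(\left(-25 - 8\right) - 4\right) = 55 \left(-33 - 4\right) = 55 \left(-37\right) = -2035$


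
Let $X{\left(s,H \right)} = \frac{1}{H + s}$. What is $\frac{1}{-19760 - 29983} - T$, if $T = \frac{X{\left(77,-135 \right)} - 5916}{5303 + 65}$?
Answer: $\frac{17067954503}{15487184592} \approx 1.1021$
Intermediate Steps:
$T = - \frac{343129}{311344}$ ($T = \frac{\frac{1}{-135 + 77} - 5916}{5303 + 65} = \frac{\frac{1}{-58} - 5916}{5368} = \left(- \frac{1}{58} - 5916\right) \frac{1}{5368} = \left(- \frac{343129}{58}\right) \frac{1}{5368} = - \frac{343129}{311344} \approx -1.1021$)
$\frac{1}{-19760 - 29983} - T = \frac{1}{-19760 - 29983} - - \frac{343129}{311344} = \frac{1}{-49743} + \frac{343129}{311344} = - \frac{1}{49743} + \frac{343129}{311344} = \frac{17067954503}{15487184592}$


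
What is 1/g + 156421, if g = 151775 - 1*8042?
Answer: 22482859594/143733 ≈ 1.5642e+5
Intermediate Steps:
g = 143733 (g = 151775 - 8042 = 143733)
1/g + 156421 = 1/143733 + 156421 = 22482859594/143733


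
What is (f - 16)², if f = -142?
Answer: 24964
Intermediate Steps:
(f - 16)² = (-142 - 16)² = (-158)² = 24964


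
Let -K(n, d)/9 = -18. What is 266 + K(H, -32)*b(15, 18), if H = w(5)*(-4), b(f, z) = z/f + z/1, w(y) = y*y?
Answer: 16882/5 ≈ 3376.4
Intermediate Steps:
w(y) = y²
b(f, z) = z + z/f (b(f, z) = z/f + z*1 = z/f + z = z + z/f)
H = -100 (H = 5²*(-4) = 25*(-4) = -100)
K(n, d) = 162 (K(n, d) = -9*(-18) = 162)
266 + K(H, -32)*b(15, 18) = 266 + 162*(18 + 18/15) = 266 + 162*(18 + 18*(1/15)) = 266 + 162*(18 + 6/5) = 266 + 162*(96/5) = 266 + 15552/5 = 16882/5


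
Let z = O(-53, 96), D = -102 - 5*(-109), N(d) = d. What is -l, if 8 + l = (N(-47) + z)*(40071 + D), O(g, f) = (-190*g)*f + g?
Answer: -39161642672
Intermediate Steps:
D = 443 (D = -102 + 545 = 443)
O(g, f) = g - 190*f*g (O(g, f) = -190*f*g + g = g - 190*f*g)
z = 966667 (z = -53*(1 - 190*96) = -53*(1 - 18240) = -53*(-18239) = 966667)
l = 39161642672 (l = -8 + (-47 + 966667)*(40071 + 443) = -8 + 966620*40514 = -8 + 39161642680 = 39161642672)
-l = -1*39161642672 = -39161642672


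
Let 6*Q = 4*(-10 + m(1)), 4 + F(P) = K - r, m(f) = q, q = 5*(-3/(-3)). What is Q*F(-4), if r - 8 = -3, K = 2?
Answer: 70/3 ≈ 23.333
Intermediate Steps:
r = 5 (r = 8 - 3 = 5)
q = 5 (q = 5*(-3*(-⅓)) = 5*1 = 5)
m(f) = 5
F(P) = -7 (F(P) = -4 + (2 - 1*5) = -4 + (2 - 5) = -4 - 3 = -7)
Q = -10/3 (Q = (4*(-10 + 5))/6 = (4*(-5))/6 = (⅙)*(-20) = -10/3 ≈ -3.3333)
Q*F(-4) = -10/3*(-7) = 70/3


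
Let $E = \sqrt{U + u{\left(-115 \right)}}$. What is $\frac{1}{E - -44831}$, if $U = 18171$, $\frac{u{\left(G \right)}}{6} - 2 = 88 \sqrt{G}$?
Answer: $\frac{1}{44831 + \sqrt{33} \sqrt{551 + 16 i \sqrt{115}}} \approx 2.2238 \cdot 10^{-5} - 1.03 \cdot 10^{-8} i$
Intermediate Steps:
$u{\left(G \right)} = 12 + 528 \sqrt{G}$ ($u{\left(G \right)} = 12 + 6 \cdot 88 \sqrt{G} = 12 + 528 \sqrt{G}$)
$E = \sqrt{18183 + 528 i \sqrt{115}}$ ($E = \sqrt{18171 + \left(12 + 528 \sqrt{-115}\right)} = \sqrt{18171 + \left(12 + 528 i \sqrt{115}\right)} = \sqrt{18183 + 528 i \sqrt{115}} \approx 136.43 + 20.751 i$)
$\frac{1}{E - -44831} = \frac{1}{\sqrt{18183 + 528 i \sqrt{115}} - -44831} = \frac{1}{\sqrt{18183 + 528 i \sqrt{115}} + 44831} = \frac{1}{44831 + \sqrt{18183 + 528 i \sqrt{115}}}$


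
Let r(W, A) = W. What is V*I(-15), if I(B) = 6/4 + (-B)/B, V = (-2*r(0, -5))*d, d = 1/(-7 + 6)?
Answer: 0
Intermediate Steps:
d = -1 (d = 1/(-1) = -1)
V = 0 (V = -2*0*(-1) = 0*(-1) = 0)
I(B) = 1/2 (I(B) = 6*(1/4) - 1 = 3/2 - 1 = 1/2)
V*I(-15) = 0*(1/2) = 0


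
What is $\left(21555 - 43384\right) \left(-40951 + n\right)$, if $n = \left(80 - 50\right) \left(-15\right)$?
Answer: $903742429$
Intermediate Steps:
$n = -450$ ($n = 30 \left(-15\right) = -450$)
$\left(21555 - 43384\right) \left(-40951 + n\right) = \left(21555 - 43384\right) \left(-40951 - 450\right) = \left(-21829\right) \left(-41401\right) = 903742429$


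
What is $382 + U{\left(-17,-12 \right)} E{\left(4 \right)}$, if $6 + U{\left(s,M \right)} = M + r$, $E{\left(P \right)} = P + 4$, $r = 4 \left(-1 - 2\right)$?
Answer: $142$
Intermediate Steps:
$r = -12$ ($r = 4 \left(-3\right) = -12$)
$E{\left(P \right)} = 4 + P$
$U{\left(s,M \right)} = -18 + M$ ($U{\left(s,M \right)} = -6 + \left(M - 12\right) = -6 + \left(-12 + M\right) = -18 + M$)
$382 + U{\left(-17,-12 \right)} E{\left(4 \right)} = 382 + \left(-18 - 12\right) \left(4 + 4\right) = 382 - 240 = 142$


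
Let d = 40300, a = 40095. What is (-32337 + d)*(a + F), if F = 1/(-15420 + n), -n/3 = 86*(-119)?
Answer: 4879183251733/15282 ≈ 3.1928e+8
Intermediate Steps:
n = 30702 (n = -258*(-119) = -3*(-10234) = 30702)
F = 1/15282 (F = 1/(-15420 + 30702) = 1/15282 ≈ 6.5436e-5)
(-32337 + d)*(a + F) = (-32337 + 40300)*(40095 + 1/15282) = 7963*(612731791/15282) = 4879183251733/15282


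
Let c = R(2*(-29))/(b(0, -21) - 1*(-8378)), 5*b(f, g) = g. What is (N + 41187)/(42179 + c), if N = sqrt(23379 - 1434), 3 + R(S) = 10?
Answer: 1724458503/1765992586 + 41869*sqrt(21945)/1765992586 ≈ 0.97999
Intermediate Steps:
b(f, g) = g/5
R(S) = 7 (R(S) = -3 + 10 = 7)
N = sqrt(21945) ≈ 148.14
c = 35/41869 (c = 7/((1/5)*(-21) - 1*(-8378)) = 7/(-21/5 + 8378) = 7/(41869/5) = 7*(5/41869) = 35/41869 ≈ 0.00083594)
(N + 41187)/(42179 + c) = (sqrt(21945) + 41187)/(42179 + 35/41869) = (41187 + sqrt(21945))/(1765992586/41869) = (41187 + sqrt(21945))*(41869/1765992586) = 1724458503/1765992586 + 41869*sqrt(21945)/1765992586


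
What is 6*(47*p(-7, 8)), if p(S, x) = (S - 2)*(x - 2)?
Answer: -15228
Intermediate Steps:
p(S, x) = (-2 + S)*(-2 + x)
6*(47*p(-7, 8)) = 6*(47*(4 - 2*(-7) - 2*8 - 7*8)) = 6*(47*(4 + 14 - 16 - 56)) = 6*(47*(-54)) = 6*(-2538) = -15228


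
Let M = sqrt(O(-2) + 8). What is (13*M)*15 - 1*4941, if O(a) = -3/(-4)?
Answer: -4941 + 195*sqrt(35)/2 ≈ -4364.2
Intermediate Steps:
O(a) = 3/4 (O(a) = -3*(-1/4) = 3/4)
M = sqrt(35)/2 (M = sqrt(3/4 + 8) = sqrt(35/4) = sqrt(35)/2 ≈ 2.9580)
(13*M)*15 - 1*4941 = (13*(sqrt(35)/2))*15 - 1*4941 = (13*sqrt(35)/2)*15 - 4941 = 195*sqrt(35)/2 - 4941 = -4941 + 195*sqrt(35)/2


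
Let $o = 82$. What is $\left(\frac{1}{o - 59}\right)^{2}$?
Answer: $\frac{1}{529} \approx 0.0018904$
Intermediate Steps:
$\left(\frac{1}{o - 59}\right)^{2} = \left(\frac{1}{82 - 59}\right)^{2} = \left(\frac{1}{23}\right)^{2} = \frac{1}{529}$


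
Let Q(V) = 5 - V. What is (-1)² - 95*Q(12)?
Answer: 666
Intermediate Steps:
(-1)² - 95*Q(12) = (-1)² - 95*(5 - 1*12) = 1 - 95*(5 - 12) = 1 - 95*(-7) = 1 + 665 = 666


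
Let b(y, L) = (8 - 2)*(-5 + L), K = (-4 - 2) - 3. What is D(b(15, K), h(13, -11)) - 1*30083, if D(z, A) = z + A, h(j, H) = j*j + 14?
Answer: -29984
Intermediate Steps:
K = -9 (K = -6 - 3 = -9)
b(y, L) = -30 + 6*L (b(y, L) = 6*(-5 + L) = -30 + 6*L)
h(j, H) = 14 + j² (h(j, H) = j² + 14 = 14 + j²)
D(z, A) = A + z
D(b(15, K), h(13, -11)) - 1*30083 = ((14 + 13²) + (-30 + 6*(-9))) - 1*30083 = ((14 + 169) + (-30 - 54)) - 30083 = (183 - 84) - 30083 = 99 - 30083 = -29984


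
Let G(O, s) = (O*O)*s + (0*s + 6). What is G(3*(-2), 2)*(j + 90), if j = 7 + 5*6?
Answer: 9906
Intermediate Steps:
G(O, s) = 6 + s*O² (G(O, s) = O²*s + (0 + 6) = s*O² + 6 = 6 + s*O²)
j = 37 (j = 7 + 30 = 37)
G(3*(-2), 2)*(j + 90) = (6 + 2*(3*(-2))²)*(37 + 90) = (6 + 2*(-6)²)*127 = (6 + 2*36)*127 = (6 + 72)*127 = 78*127 = 9906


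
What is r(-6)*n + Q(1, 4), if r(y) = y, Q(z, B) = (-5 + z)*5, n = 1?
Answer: -26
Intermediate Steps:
Q(z, B) = -25 + 5*z
r(-6)*n + Q(1, 4) = -6*1 + (-25 + 5*1) = -6 + (-25 + 5) = -6 - 20 = -26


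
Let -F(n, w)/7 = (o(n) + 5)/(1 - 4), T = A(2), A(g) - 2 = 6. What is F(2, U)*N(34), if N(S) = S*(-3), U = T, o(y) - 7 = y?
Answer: -3332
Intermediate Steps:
A(g) = 8 (A(g) = 2 + 6 = 8)
T = 8
o(y) = 7 + y
U = 8
N(S) = -3*S
F(n, w) = 28 + 7*n/3 (F(n, w) = -7*((7 + n) + 5)/(1 - 4) = -7*(12 + n)/(-3) = -7*(12 + n)*(-1)/3 = -7*(-4 - n/3) = 28 + 7*n/3)
F(2, U)*N(34) = (28 + (7/3)*2)*(-3*34) = (28 + 14/3)*(-102) = (98/3)*(-102) = -3332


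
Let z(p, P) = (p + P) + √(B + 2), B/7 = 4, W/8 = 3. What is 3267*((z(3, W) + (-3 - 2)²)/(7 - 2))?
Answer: 169884/5 + 3267*√30/5 ≈ 37556.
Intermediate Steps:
W = 24 (W = 8*3 = 24)
B = 28 (B = 7*4 = 28)
z(p, P) = P + p + √30 (z(p, P) = (p + P) + √(28 + 2) = (P + p) + √30 = P + p + √30)
3267*((z(3, W) + (-3 - 2)²)/(7 - 2)) = 3267*(((24 + 3 + √30) + (-3 - 2)²)/(7 - 2)) = 3267*(((27 + √30) + (-5)²)/5) = 3267*(((27 + √30) + 25)*(⅕)) = 3267*((52 + √30)*(⅕)) = 3267*(52/5 + √30/5) = 169884/5 + 3267*√30/5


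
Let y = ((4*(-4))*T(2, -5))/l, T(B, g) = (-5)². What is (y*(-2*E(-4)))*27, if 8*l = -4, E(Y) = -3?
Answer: 129600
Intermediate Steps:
T(B, g) = 25
l = -½ (l = (⅛)*(-4) = -½ ≈ -0.50000)
y = 800 (y = ((4*(-4))*25)/(-½) = -16*25*(-2) = -400*(-2) = 800)
(y*(-2*E(-4)))*27 = (800*(-2*(-3)))*27 = (800*6)*27 = 4800*27 = 129600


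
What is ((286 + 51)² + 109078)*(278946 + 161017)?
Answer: 97956442061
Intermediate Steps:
((286 + 51)² + 109078)*(278946 + 161017) = (337² + 109078)*439963 = (113569 + 109078)*439963 = 222647*439963 = 97956442061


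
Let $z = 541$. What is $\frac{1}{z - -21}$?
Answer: $\frac{1}{562} \approx 0.0017794$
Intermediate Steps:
$\frac{1}{z - -21} = \frac{1}{541 - -21} = \frac{1}{541 + 21} = \frac{1}{562}$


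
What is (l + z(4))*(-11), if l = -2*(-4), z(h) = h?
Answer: -132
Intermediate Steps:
l = 8
(l + z(4))*(-11) = (8 + 4)*(-11) = 12*(-11) = -132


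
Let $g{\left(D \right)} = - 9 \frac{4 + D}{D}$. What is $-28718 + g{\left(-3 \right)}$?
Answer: $-28715$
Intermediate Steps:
$g{\left(D \right)} = - \frac{9 \left(4 + D\right)}{D}$ ($g{\left(D \right)} = - 9 \frac{4 + D}{D} = - \frac{9 \left(4 + D\right)}{D}$)
$-28718 + g{\left(-3 \right)} = -28718 - \left(9 + \frac{36}{-3}\right) = -28718 - -3 = -28718 + \left(-9 + 12\right) = -28718 + 3 = -28715$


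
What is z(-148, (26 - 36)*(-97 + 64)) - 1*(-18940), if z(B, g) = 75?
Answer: 19015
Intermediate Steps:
z(-148, (26 - 36)*(-97 + 64)) - 1*(-18940) = 75 - 1*(-18940) = 75 + 18940 = 19015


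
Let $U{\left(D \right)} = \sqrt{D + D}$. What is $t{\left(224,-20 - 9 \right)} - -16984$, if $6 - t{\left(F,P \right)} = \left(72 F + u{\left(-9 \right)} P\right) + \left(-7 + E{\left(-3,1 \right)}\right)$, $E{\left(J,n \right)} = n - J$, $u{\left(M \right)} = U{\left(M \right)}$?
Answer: $865 + 87 i \sqrt{2} \approx 865.0 + 123.04 i$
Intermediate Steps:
$U{\left(D \right)} = \sqrt{2} \sqrt{D}$ ($U{\left(D \right)} = \sqrt{2 D} = \sqrt{2} \sqrt{D}$)
$u{\left(M \right)} = \sqrt{2} \sqrt{M}$
$t{\left(F,P \right)} = 9 - 72 F - 3 i P \sqrt{2}$ ($t{\left(F,P \right)} = 6 - \left(\left(72 F + \sqrt{2} \sqrt{-9} P\right) + \left(-7 + \left(1 - -3\right)\right)\right) = 6 - \left(\left(72 F + \sqrt{2} \cdot 3 i P\right) + \left(-7 + \left(1 + 3\right)\right)\right) = 6 - \left(\left(72 F + 3 i \sqrt{2} P\right) + \left(-7 + 4\right)\right) = 6 - \left(\left(72 F + 3 i P \sqrt{2}\right) - 3\right) = 6 - \left(-3 + 72 F + 3 i P \sqrt{2}\right) = 9 - 72 F - 3 i P \sqrt{2}$)
$t{\left(224,-20 - 9 \right)} - -16984 = \left(9 - 16128 - 3 i \left(-20 - 9\right) \sqrt{2}\right) - -16984 = \left(9 - 16128 - 3 i \left(-29\right) \sqrt{2}\right) + 16984 = \left(9 - 16128 + 87 i \sqrt{2}\right) + 16984 = \left(-16119 + 87 i \sqrt{2}\right) + 16984 = 865 + 87 i \sqrt{2}$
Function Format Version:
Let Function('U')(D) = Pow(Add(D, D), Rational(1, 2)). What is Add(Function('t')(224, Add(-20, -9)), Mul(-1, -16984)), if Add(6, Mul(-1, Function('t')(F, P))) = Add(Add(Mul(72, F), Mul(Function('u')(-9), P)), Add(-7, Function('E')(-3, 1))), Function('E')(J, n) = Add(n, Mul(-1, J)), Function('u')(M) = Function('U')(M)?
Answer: Add(865, Mul(87, I, Pow(2, Rational(1, 2)))) ≈ Add(865.00, Mul(123.04, I))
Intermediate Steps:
Function('U')(D) = Mul(Pow(2, Rational(1, 2)), Pow(D, Rational(1, 2))) (Function('U')(D) = Pow(Mul(2, D), Rational(1, 2)) = Mul(Pow(2, Rational(1, 2)), Pow(D, Rational(1, 2))))
Function('u')(M) = Mul(Pow(2, Rational(1, 2)), Pow(M, Rational(1, 2)))
Function('t')(F, P) = Add(9, Mul(-72, F), Mul(-3, I, P, Pow(2, Rational(1, 2)))) (Function('t')(F, P) = Add(6, Mul(-1, Add(Add(Mul(72, F), Mul(Mul(Pow(2, Rational(1, 2)), Pow(-9, Rational(1, 2))), P)), Add(-7, Add(1, Mul(-1, -3)))))) = Add(6, Mul(-1, Add(Add(Mul(72, F), Mul(Mul(Pow(2, Rational(1, 2)), Mul(3, I)), P)), Add(-7, Add(1, 3))))) = Add(6, Mul(-1, Add(Add(Mul(72, F), Mul(Mul(3, I, Pow(2, Rational(1, 2))), P)), Add(-7, 4)))) = Add(6, Mul(-1, Add(Add(Mul(72, F), Mul(3, I, P, Pow(2, Rational(1, 2)))), -3))) = Add(6, Mul(-1, Add(-3, Mul(72, F), Mul(3, I, P, Pow(2, Rational(1, 2)))))) = Add(6, Add(3, Mul(-72, F), Mul(-3, I, P, Pow(2, Rational(1, 2))))) = Add(9, Mul(-72, F), Mul(-3, I, P, Pow(2, Rational(1, 2)))))
Add(Function('t')(224, Add(-20, -9)), Mul(-1, -16984)) = Add(Add(9, Mul(-72, 224), Mul(-3, I, Add(-20, -9), Pow(2, Rational(1, 2)))), Mul(-1, -16984)) = Add(Add(9, -16128, Mul(-3, I, -29, Pow(2, Rational(1, 2)))), 16984) = Add(Add(9, -16128, Mul(87, I, Pow(2, Rational(1, 2)))), 16984) = Add(Add(-16119, Mul(87, I, Pow(2, Rational(1, 2)))), 16984) = Add(865, Mul(87, I, Pow(2, Rational(1, 2))))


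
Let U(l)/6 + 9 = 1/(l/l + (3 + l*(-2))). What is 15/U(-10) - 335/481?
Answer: -20177/20683 ≈ -0.97554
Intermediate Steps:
U(l) = -54 + 6/(4 - 2*l) (U(l) = -54 + 6/(l/l + (3 + l*(-2))) = -54 + 6/(1 + (3 - 2*l)) = -54 + 6/(4 - 2*l))
15/U(-10) - 335/481 = 15/((3*(35 - 18*(-10))/(-2 - 10))) - 335/481 = 15/((3*(35 + 180)/(-12))) - 335*1/481 = 15/((3*(-1/12)*215)) - 335/481 = 15/(-215/4) - 335/481 = 15*(-4/215) - 335/481 = -12/43 - 335/481 = -20177/20683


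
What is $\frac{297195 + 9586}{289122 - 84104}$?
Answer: $\frac{306781}{205018} \approx 1.4964$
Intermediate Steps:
$\frac{297195 + 9586}{289122 - 84104} = \frac{306781}{205018}$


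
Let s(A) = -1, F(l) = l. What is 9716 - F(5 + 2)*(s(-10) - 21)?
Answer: 9870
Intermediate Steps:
9716 - F(5 + 2)*(s(-10) - 21) = 9716 - (5 + 2)*(-1 - 21) = 9716 - 7*(-22) = 9716 - 1*(-154) = 9716 + 154 = 9870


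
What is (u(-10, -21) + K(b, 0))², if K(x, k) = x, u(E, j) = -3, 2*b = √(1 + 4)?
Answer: (6 - √5)²/4 ≈ 3.5418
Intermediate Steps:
b = √5/2 (b = √(1 + 4)/2 = √5/2 ≈ 1.1180)
(u(-10, -21) + K(b, 0))² = (-3 + √5/2)²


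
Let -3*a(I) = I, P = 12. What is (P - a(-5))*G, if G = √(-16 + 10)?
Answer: 31*I*√6/3 ≈ 25.311*I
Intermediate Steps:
a(I) = -I/3
G = I*√6 (G = √(-6) = I*√6 ≈ 2.4495*I)
(P - a(-5))*G = (12 - (-1)*(-5)/3)*(I*√6) = (12 - 1*5/3)*(I*√6) = (12 - 5/3)*(I*√6) = 31*(I*√6)/3 = 31*I*√6/3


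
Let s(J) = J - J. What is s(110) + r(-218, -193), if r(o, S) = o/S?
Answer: 218/193 ≈ 1.1295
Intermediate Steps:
s(J) = 0
s(110) + r(-218, -193) = 0 - 218/(-193) = 0 - 218*(-1/193) = 0 + 218/193 = 218/193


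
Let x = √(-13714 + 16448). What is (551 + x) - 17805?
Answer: -17254 + √2734 ≈ -17202.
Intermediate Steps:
x = √2734 ≈ 52.288
(551 + x) - 17805 = (551 + √2734) - 17805 = -17254 + √2734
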